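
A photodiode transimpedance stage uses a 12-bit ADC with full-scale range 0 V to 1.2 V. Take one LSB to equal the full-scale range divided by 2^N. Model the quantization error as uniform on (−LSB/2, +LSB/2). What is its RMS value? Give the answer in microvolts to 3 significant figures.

84.6 µV

V_FS = 1.2 V.
Step size = 1.2/4096 V = 292.97 µV.
σ_q = LSB/√12 = 292.97 µV/3.4641 = 84.6 µV.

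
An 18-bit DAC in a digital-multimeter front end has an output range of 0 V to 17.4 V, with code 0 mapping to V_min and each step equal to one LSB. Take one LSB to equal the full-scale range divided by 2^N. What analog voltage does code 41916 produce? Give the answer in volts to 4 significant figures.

Full-scale range = 17.4 V. LSB = 17.4 V / 2^18.
V_out = 0 + 41916 × (17.4/262144) V
      = 0 V + 2.78221 V = 2.78221 V.

2.782 V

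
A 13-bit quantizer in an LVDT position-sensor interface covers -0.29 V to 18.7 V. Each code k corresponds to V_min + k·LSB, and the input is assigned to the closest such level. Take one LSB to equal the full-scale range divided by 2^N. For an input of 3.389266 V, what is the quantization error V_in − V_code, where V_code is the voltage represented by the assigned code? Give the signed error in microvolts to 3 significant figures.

Full-scale range = 18.7 V − (-0.29 V) = 18.99 V. LSB = 18.99 V / 2^13 ≈ 2.318 mV.
(V_in − V_min)/LSB = (3.389266 − (-0.29)) × 8192/18.99 = 1587.1799 → nearest code k = 1587.
V_code = -0.29 + (1587/8192) × 18.99 = 3.388848877 V.
e = 3.389266 − (3.388848877) = +417 µV.

+417 µV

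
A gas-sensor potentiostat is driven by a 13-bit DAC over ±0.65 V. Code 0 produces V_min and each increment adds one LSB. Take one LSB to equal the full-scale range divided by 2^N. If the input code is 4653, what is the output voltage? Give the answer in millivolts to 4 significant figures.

88.39 mV

Span: 0.65 V − (-0.65 V) = 1.3 V. LSB = 1.3 V / 2^13.
V_out = V_min + code × LSB = -0.65 V + 4653 × 1.3 V / 8192
      = -0.65 V + 0.738391 V = 0.0883911 V.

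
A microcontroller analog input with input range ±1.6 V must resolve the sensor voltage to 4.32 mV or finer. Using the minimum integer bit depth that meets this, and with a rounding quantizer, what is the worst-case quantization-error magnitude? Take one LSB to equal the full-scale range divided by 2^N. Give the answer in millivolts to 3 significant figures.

Span: 1.6 V − (-1.6 V) = 3.2 V.
Levels needed ≥ 3.2/4.32 mV = 740.7. 2^10 = 1024 suffices, so N_min = 10.
LSB = 3.2 V ÷ 2^10 = 3.2/1024 V = 3.1250 mV.
Max error for round-to-nearest is LSB/2 = 1.56 mV.

1.56 mV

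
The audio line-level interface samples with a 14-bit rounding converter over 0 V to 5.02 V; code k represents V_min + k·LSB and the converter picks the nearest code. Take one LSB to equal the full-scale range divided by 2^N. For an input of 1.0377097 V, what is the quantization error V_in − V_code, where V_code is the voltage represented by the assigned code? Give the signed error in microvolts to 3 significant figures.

Full-scale range = 5.02 V. LSB = 5.02 V / 2^14 ≈ 306.4 µV.
(V_in − V_min)/LSB = (1.0377097 − (0)) × 16384/5.02 = 3386.8199 → nearest code k = 3387.
V_code = 0 + (3387/16384) × 5.02 = 1.0377648926 V.
V_in − V_code = 1.0377097 − (1.0377648926) = −55.2 µV.

−55.2 µV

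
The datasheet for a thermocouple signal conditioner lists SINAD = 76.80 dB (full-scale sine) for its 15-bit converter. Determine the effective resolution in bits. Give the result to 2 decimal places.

ENOB = (76.80 − 1.76)/6.02 = 12.4651 bits.

12.47 bits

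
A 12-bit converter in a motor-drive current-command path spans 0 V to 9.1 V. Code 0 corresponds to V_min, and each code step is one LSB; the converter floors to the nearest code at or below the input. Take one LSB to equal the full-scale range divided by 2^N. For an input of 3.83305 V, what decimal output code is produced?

1725

Span = 9.1 V. LSB = 9.1 V / 2^12 ≈ 2.222 mV.
code = ⌊(V_in − V_min)/LSB⌋ = ⌊(V_in − V_min) × 2^12 / range⌋
     = ⌊(3.83305 − (0)) × 4096 / 9.1⌋ = ⌊3.83305 × 4096/9.1⌋
     = ⌊1725.294⌋ = 1725.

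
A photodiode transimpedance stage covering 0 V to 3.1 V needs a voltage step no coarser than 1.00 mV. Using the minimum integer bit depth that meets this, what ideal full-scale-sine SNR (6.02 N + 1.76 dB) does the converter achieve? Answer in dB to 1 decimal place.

V_FS = 3.1 V.
Need 2^N ≥ 3.1 V / 1.00 mV = 3100 → N_min = 12.
Ideal SNR at N = 12: 6.02·12 + 1.76 = 74.0 dB.

74.0 dB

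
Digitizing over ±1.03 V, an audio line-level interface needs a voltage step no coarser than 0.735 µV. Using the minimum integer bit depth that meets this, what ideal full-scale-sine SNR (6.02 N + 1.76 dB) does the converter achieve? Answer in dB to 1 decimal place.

Full-scale range = 1.03 V − (-1.03 V) = 2.06 V.
Required number of levels: 2.06/0.735 µV = 2.8027e6; smallest N with 2^N ≥ that is 22.
6.02(22) + 1.76 = 134.20 dB.

134.2 dB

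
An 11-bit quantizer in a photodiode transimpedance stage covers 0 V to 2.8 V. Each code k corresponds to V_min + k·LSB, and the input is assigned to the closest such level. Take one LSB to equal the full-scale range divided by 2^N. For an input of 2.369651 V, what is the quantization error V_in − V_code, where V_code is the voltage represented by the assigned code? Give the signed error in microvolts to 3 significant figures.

+315 µV

Span = 2.8 V. LSB = 2.8 V / 2^11 ≈ 1.367 mV.
(2.369651 − (0)) / LSB = 2.369651 × 2048/2.8 = 1733.2304. Nearest integer: k = 1733.
V_code = 0 + (1733/2048) × 2.8 = 2.369335938 V.
Error = V_in − V_code = 2.369651 − (2.369335938) = +315 µV.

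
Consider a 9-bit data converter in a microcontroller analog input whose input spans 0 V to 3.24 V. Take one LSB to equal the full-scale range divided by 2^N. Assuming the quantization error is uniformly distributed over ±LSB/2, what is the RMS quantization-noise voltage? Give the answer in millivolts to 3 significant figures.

1.83 mV

V_FS = 3.24 V.
Step size = 3.24/512 V = 6.3281 mV.
σ_q = LSB/√12 = 6.3281 mV/3.4641 = 1.83 mV.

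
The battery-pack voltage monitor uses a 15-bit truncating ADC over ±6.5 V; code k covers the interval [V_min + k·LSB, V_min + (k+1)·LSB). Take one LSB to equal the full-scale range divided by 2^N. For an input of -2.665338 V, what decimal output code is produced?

Span: 6.5 V − (-6.5 V) = 13 V. LSB = 13 V / 2^15 ≈ 396.7 µV.
(V_in − V_min) × 2^15/range = (-2.665338 − (-6.5)) × 32768/13 = 9665.708.
Floor → code = 9665.

9665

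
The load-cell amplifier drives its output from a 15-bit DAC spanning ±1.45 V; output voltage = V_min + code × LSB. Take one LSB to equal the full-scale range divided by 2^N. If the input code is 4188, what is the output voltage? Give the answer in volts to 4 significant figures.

-1.079 V

Full-scale range = 1.45 V − (-1.45 V) = 2.9 V. LSB = 2.9 V / 2^15.
V_out = V_min + code × LSB = -1.45 V + 4188 × 2.9 V / 32768
      = -1.45 + 0.370642 = -1.07936 V.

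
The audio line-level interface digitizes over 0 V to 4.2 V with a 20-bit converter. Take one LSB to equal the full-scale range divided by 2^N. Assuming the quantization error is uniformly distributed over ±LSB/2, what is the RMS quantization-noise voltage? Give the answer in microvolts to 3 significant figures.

Full-scale range = 4.2 V.
Step size = 4.2/1048576 V = 4.0054 µV.
σ_q = LSB/√12 = 4.0054 µV/3.4641 = 1.16 µV.

1.16 µV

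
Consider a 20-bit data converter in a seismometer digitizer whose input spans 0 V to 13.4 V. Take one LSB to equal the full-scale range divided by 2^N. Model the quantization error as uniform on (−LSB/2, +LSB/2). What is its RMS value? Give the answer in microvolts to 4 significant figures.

3.689 µV

Full-scale range = 13.4 V.
Step size = 13.4/1048576 V = 12.7792 µV.
RMS of a uniform error over width LSB is LSB/√12 = 3.689 µV.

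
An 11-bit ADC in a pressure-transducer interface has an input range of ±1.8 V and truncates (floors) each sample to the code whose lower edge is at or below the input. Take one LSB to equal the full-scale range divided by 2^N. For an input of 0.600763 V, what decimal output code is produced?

1365

Full-scale range = 1.8 V − (-1.8 V) = 3.6 V. LSB = 3.6 V / 2^11 ≈ 1.758 mV.
(V_in − V_min) × 2^11/range = (0.600763 − (-1.8)) × 2048/3.6 = 1365.767.
Floor → code = 1365.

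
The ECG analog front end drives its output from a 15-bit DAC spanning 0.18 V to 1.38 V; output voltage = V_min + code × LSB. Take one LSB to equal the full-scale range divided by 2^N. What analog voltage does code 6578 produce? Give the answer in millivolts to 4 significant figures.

Full-scale range = 1.38 V − (0.18 V) = 1.2 V. LSB = 1.2 V / 2^15.
V_out = 0.18 + 6578 × (1.2/32768) V
      = 0.18 + 0.240894 = 0.420894 V.

420.9 mV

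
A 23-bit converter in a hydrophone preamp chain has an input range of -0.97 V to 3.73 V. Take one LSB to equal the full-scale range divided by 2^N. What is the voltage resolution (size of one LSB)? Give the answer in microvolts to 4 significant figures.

Full-scale range = 3.73 V − (-0.97 V) = 4.7 V.
There are 2^23 = 8388608 steps.
LSB = 4.7 V ÷ 2^23 = 4.7/8388608 V = 0.5603 µV.

0.5603 µV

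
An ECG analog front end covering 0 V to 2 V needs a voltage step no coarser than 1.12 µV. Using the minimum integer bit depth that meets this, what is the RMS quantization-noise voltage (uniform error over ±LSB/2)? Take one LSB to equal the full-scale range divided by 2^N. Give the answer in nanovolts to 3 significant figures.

Range is 2 V.
Need 2^N ≥ 2 V / 1.12 µV = 1.786e6 → N_min = 21.
Step size = 2/2097152 V = 0.95367 µV.
RMS noise = LSB/√12 = 275 nV.

275 nV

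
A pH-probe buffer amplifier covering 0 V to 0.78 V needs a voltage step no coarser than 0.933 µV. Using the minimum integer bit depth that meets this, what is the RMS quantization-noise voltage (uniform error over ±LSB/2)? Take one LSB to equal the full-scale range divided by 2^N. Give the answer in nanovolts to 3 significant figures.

V_FS = 0.78 V.
Required number of levels: 0.78/0.933 µV = 836010; smallest N with 2^N ≥ that is 20.
Step size = 0.78/1048576 V = 0.74387 µV.
RMS noise = LSB/√12 = 215 nV.

215 nV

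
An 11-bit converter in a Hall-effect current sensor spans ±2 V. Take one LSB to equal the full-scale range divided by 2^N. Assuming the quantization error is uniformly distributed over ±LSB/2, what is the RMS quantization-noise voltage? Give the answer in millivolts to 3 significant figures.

0.564 mV

Full-scale range = 2 V − (-2 V) = 4 V.
LSB = 4 V / 2^11 = 1.9531 mV.
RMS of a uniform error over width LSB is LSB/√12 = 0.564 mV.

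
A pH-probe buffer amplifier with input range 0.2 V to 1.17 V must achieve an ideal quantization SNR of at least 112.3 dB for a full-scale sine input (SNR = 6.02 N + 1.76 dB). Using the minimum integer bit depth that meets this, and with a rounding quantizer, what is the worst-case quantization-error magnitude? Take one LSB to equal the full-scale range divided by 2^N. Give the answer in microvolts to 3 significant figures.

0.925 µV

The full-scale span is 1.17 − (0.2) = 0.97 V.
Solving 6.02 N ≥ 112.3 − 1.76: N ≥ 18.362. Round up → N = 19.
LSB = 0.97 V / 2^19 = 1.8501 µV.
Half an LSB is 0.925 µV.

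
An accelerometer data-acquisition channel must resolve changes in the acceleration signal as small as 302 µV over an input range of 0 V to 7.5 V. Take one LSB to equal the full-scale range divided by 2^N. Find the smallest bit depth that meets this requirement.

15 bits

Span = 7.5 V.
Required number of levels: 7.5/302 µV = 24834; smallest N with 2^N ≥ that is 15.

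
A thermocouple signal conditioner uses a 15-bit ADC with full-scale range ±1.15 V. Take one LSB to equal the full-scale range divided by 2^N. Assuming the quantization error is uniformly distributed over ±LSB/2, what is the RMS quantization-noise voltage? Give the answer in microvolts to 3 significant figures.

20.3 µV

Full-scale range = 1.15 V − (-1.15 V) = 2.3 V.
LSB = 2.3 V ÷ 2^15 = 2.3/32768 V = 70.190 µV.
RMS of a uniform error over width LSB is LSB/√12 = 20.3 µV.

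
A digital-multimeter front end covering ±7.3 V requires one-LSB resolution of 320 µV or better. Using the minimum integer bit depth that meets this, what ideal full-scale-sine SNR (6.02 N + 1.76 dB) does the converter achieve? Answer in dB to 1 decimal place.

98.1 dB

Full-scale range = 7.3 V − (-7.3 V) = 14.6 V.
Levels needed ≥ 14.6/320 µV = 45620. 2^16 = 65536 suffices, so N_min = 16.
6.02(16) + 1.76 = 98.08 dB.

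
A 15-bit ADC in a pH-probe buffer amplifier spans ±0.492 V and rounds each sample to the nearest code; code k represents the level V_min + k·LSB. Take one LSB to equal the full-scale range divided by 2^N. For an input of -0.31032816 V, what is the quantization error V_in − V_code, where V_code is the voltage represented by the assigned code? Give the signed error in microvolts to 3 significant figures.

Range = 0.492 − (-0.492) = 0.984 V. LSB = 0.984 V / 2^15 ≈ 30.03 µV.
(V_in − V_min)/LSB = (-0.31032816 − (-0.492)) × 32768/0.984 = 6049.8200 → nearest code k = 6050.
Reconstructed level: -0.492 + 6050 × 0.984/32768 V = -0.31032275391 V.
Error = V_in − V_code = -0.31032816 − (-0.31032275391) = −5.41 µV.

−5.41 µV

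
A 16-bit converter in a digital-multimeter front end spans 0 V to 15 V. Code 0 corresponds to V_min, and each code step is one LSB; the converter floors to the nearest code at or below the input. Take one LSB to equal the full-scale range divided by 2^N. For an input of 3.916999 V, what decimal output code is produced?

17113

Span = 15 V. LSB = 15 V / 2^16 ≈ 228.9 µV.
code = ⌊(V_in − V_min)/LSB⌋ = ⌊(V_in − V_min) × 2^16 / range⌋
     = ⌊(3.916999 − (0)) × 65536 / 15⌋ = ⌊3.916999 × 65536/15⌋
     = ⌊17113.630⌋ = 17113.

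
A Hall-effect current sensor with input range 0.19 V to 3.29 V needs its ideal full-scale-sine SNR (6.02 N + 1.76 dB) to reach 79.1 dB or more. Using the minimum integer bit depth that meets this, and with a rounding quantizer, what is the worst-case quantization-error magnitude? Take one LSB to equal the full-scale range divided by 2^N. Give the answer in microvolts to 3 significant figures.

Span: 3.29 V − (0.19 V) = 3.1 V.
Solving 6.02 N ≥ 79.1 − 1.76: N ≥ 12.847. Round up → N = 13.
One LSB is 3.1 V / 8192 = 378.42 µV.
|e|_max = LSB/2 = 189 µV.

189 µV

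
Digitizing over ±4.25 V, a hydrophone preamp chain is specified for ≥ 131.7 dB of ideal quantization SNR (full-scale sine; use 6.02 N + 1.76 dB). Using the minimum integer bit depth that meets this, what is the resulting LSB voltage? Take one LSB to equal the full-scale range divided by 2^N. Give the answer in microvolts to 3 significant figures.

2.03 µV

The full-scale span is 4.25 − (-4.25) = 8.5 V.
N ≥ (131.7 − 1.76)/6.02 = 21.585 → N_min = 22.
One LSB is 8.5 V / 4194304 = 2.03 µV.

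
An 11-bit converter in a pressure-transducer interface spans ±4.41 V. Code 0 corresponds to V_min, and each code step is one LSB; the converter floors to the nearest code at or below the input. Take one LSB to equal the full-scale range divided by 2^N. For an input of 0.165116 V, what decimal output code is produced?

Full-scale range = 4.41 V − (-4.41 V) = 8.82 V. LSB = 8.82 V / 2^11 ≈ 4.307 mV.
V_in − V_min = 0.165116 − (-4.41) = 4.575116 V.
Divide by LSB: 4.575116 × 2048/8.82 = 1062.3399.
Truncating gives code 1062.

1062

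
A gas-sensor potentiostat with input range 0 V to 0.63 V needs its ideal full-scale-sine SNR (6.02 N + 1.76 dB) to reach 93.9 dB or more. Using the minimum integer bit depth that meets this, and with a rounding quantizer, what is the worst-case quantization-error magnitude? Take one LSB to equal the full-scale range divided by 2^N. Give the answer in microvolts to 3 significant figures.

Span = 0.63 V.
N ≥ (93.9 − 1.76)/6.02 = 15.306 → N_min = 16.
Step size = 0.63/65536 V = 9.6130 µV.
Half an LSB is 4.81 µV.

4.81 µV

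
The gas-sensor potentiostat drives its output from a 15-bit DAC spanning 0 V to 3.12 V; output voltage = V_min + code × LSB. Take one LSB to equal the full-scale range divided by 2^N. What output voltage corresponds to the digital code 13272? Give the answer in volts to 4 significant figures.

V_FS = 3.12 V. LSB = 3.12 V / 2^15.
V_out = 0 + 13272 × (3.12/32768) V
      = 0 + 1.26369 = 1.26369 V.

1.264 V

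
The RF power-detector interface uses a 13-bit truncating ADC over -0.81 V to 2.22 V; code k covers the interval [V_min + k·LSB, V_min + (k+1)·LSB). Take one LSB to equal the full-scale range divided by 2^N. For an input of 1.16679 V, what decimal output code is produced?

Full-scale range = 2.22 V − (-0.81 V) = 3.03 V. LSB = 3.03 V / 2^13 ≈ 369.9 µV.
(V_in − V_min) × 2^13/range = (1.16679 − (-0.81)) × 8192/3.03 = 5344.509.
Floor → code = 5344.

5344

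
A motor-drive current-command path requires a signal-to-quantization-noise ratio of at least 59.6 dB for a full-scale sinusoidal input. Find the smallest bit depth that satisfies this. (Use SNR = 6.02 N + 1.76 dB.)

10 bits

Required N = ⌈(59.6 − 1.76)/6.02⌉ = ⌈9.608⌉ = 10.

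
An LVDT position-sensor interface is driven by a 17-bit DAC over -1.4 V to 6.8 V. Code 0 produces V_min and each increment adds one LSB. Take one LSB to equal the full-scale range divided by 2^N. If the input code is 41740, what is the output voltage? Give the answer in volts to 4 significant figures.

1.211 V

Range = 6.8 − (-1.4) = 8.2 V. LSB = 8.2 V / 2^17.
V_out = -1.4 + 41740 × (8.2/131072) V
      = -1.4 V + 2.61130 V = 1.21130 V.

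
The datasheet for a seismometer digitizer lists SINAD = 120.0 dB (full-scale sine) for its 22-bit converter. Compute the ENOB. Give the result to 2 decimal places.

19.64 bits

(120.0 − 1.76) / 6.02 = 118.24/6.02 = 19.6412 effective bits.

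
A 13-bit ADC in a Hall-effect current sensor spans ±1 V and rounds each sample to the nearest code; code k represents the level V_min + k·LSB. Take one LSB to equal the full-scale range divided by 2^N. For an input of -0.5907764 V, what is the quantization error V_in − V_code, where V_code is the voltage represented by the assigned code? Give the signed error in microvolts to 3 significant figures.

+43.9 µV

Range = 1 − (-1) = 2 V. LSB = 2 V / 2^13 ≈ 244.1 µV.
(V_in − V_min)/LSB = (-0.5907764 − (-1)) × 8192/2 = 1676.1799 → nearest code k = 1676.
V_code = -1 + (1676/8192) × 2 = -0.5908203125 V.
Error = V_in − V_code = -0.5907764 − (-0.5908203125) = +43.9 µV.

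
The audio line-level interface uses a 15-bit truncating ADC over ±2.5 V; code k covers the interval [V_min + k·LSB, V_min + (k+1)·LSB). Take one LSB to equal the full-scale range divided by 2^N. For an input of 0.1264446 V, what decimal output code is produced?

17212

Span: 2.5 V − (-2.5 V) = 5 V. LSB = 5 V / 2^15 ≈ 152.6 µV.
code = ⌊(V_in − V_min)/LSB⌋ = ⌊(V_in − V_min) × 2^15 / range⌋
     = ⌊(0.1264446 − (-2.5)) × 32768 / 5⌋ = ⌊2.6264446 × 32768/5⌋
     = ⌊17212.667⌋ = 17212.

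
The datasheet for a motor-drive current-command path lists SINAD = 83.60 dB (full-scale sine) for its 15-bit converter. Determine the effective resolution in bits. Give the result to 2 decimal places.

ENOB = (SINAD − 1.76) / 6.02 = (83.60 − 1.76) / 6.02 = 81.84 / 6.02 = 13.5947.

13.59 bits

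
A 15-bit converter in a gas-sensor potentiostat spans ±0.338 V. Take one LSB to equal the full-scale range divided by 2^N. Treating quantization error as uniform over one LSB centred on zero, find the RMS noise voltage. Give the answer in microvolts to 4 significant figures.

The full-scale span is 0.338 − (-0.338) = 0.676 V.
Step size = 0.676/32768 V = 20.6299 µV.
RMS of a uniform error over width LSB is LSB/√12 = 5.955 µV.

5.955 µV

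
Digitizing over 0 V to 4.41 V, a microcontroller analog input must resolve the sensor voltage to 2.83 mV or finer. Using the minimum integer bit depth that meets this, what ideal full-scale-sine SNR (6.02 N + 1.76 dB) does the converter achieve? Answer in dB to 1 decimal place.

Span = 4.41 V.
4.41 V / 2.83 mV = 1558. Since 2^10 = 1024 and 2^11 = 2048, N = 11.
Ideal SNR at N = 11: 6.02·11 + 1.76 = 68.0 dB.

68.0 dB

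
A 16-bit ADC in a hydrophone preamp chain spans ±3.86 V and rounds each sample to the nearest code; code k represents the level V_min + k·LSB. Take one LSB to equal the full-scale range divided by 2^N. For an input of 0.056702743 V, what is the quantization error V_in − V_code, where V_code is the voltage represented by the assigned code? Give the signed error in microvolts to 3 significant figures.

+42.0 µV

Full-scale range = 3.86 V − (-3.86 V) = 7.72 V. LSB = 7.72 V / 2^16 ≈ 117.8 µV.
Position in LSBs: (0.056702743 − (-3.86)) × 65536/7.72 = 33249.3563; rounding gives k = 33249.
V_code = V_min + k × range/2^16 = -3.86 + 33249 × 7.72/65536 = 0.056660766602 V.
Error = V_in − V_code = 0.056702743 − (0.056660766602) = +42.0 µV.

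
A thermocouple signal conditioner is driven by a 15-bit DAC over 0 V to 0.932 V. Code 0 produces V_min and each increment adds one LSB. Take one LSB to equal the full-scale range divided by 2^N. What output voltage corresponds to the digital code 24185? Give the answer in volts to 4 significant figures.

V_FS = 0.932 V. LSB = 0.932 V / 2^15.
V_out = 0 + 24185 × (0.932/32768) V
      = 0 V + 0.687879 V = 0.687879 V.

0.6879 V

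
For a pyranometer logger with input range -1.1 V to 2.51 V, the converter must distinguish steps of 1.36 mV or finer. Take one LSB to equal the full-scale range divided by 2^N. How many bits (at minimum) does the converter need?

12 bits

Span: 2.51 V − (-1.1 V) = 3.61 V.
Need 2^N ≥ 3.61 V / 1.36 mV = 2654 → N_min = 12.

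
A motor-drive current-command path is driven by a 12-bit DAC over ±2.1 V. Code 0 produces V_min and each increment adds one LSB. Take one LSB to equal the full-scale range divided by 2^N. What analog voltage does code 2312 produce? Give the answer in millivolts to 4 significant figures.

270.7 mV

Range = 2.1 − (-2.1) = 4.2 V. LSB = 4.2 V / 2^12.
V_out = V_min + code × LSB = -2.1 V + 2312 × 4.2 V / 4096
      = -2.1 + 2.37070 = 0.270703 V.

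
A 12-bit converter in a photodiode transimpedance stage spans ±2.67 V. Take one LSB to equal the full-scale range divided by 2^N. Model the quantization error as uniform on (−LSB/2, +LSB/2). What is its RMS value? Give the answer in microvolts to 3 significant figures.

Range = 2.67 − (-2.67) = 5.34 V.
LSB = 5.34 V ÷ 2^12 = 5.34/4096 V = 1.3037 mV.
σ_q = LSB/√12 = 1.3037 mV/3.4641 = 376 µV.

376 µV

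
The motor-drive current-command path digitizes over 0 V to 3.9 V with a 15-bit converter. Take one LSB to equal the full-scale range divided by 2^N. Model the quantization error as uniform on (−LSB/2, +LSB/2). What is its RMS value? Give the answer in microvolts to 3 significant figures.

34.4 µV

Range is 3.9 V.
Step size = 3.9/32768 V = 119.02 µV.
σ_q = LSB/√12 = 119.02 µV/3.4641 = 34.4 µV.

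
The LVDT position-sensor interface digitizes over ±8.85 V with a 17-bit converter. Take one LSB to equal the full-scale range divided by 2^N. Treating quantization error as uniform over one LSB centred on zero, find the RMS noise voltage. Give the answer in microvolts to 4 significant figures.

38.98 µV

Range = 8.85 − (-8.85) = 17.7 V.
LSB = 17.7 V / 2^17 = 135.040 µV.
σ_q = LSB/√12 = 135.040 µV/3.4641 = 38.98 µV.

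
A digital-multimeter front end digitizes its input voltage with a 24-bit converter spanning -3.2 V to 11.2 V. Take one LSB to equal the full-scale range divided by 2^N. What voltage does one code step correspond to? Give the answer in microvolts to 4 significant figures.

The full-scale span is 11.2 − (-3.2) = 14.4 V.
There are 2^24 = 16777216 steps.
One LSB is 14.4 V / 16777216 = 0.8583 µV.

0.8583 µV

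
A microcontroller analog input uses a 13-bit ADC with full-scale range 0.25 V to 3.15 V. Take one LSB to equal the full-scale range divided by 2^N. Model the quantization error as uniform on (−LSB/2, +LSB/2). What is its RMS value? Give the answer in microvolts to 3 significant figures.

The full-scale span is 3.15 − (0.25) = 2.9 V.
LSB = 2.9 V / 2^13 = 354.00 µV.
For a uniform distribution on [−LSB/2, +LSB/2], V_rms = LSB/√12 = 354.00 µV/3.4641 = 102 µV.

102 µV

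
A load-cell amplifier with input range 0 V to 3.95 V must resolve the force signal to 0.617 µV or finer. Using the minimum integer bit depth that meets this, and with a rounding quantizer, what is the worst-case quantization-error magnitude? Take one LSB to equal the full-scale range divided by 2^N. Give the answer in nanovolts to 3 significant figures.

235 nV

V_FS = 3.95 V.
Required number of levels: 3.95/0.617 µV = 6.4019e6; smallest N with 2^N ≥ that is 23.
LSB = 3.95 V / 2^23 = 470.88 nV.
Max error for round-to-nearest is LSB/2 = 235 nV.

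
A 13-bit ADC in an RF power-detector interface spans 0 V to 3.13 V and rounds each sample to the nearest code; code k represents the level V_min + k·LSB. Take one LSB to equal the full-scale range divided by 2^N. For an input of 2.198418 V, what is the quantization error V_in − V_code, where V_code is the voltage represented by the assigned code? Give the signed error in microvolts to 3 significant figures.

Range is 3.13 V. LSB = 3.13 V / 2^13 ≈ 382.1 µV.
(2.198418 − (0)) / LSB = 2.198418 × 8192/3.13 = 5753.8148. Nearest integer: k = 5754.
V_code = V_min + k × range/2^13 = 0 + 5754 × 3.13/8192 = 2.198488770 V.
Error = V_in − V_code = 2.198418 − (2.198488770) = −70.8 µV.

−70.8 µV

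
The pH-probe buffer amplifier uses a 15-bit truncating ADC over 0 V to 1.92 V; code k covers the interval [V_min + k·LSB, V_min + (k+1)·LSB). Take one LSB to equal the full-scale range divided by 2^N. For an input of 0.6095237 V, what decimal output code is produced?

V_FS = 1.92 V. LSB = 1.92 V / 2^15 ≈ 58.59 µV.
V_in − V_min = 0.6095237 − (0) = 0.6095237 V.
Divide by LSB: 0.6095237 × 32768/1.92 = 10402.5378.
Truncating gives code 10402.

10402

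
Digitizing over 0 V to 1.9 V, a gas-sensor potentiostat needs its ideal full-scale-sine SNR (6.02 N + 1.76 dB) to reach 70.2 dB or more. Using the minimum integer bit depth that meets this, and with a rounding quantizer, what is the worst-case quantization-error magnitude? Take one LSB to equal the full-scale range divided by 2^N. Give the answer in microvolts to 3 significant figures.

232 µV

Range is 1.9 V.
Required N = ⌈(70.2 − 1.76)/6.02⌉ = ⌈11.369⌉ = 12.
Step size = 1.9/4096 V = 463.87 µV.
Max error for round-to-nearest is LSB/2 = 232 µV.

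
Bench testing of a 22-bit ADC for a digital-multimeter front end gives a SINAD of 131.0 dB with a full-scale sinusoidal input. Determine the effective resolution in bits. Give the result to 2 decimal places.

21.47 bits

ENOB = (131.0 − 1.76)/6.02 = 21.4684 bits.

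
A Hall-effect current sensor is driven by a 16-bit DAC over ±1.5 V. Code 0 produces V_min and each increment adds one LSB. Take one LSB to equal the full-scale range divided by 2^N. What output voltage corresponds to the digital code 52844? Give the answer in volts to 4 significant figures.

0.9190 V

The full-scale span is 1.5 − (-1.5) = 3 V. LSB = 3 V / 2^16.
V_out = V_min + code × LSB = -1.5 V + 52844 × 3 V / 65536
      = -1.5 + 2.41901 = 0.919006 V.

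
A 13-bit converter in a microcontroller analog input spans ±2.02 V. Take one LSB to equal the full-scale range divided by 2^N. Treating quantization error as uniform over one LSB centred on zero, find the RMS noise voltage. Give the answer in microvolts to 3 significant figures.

142 µV

The full-scale span is 2.02 − (-2.02) = 4.04 V.
LSB = 4.04 V / 2^13 = 493.16 µV.
σ_q = LSB/√12 = 493.16 µV/3.4641 = 142 µV.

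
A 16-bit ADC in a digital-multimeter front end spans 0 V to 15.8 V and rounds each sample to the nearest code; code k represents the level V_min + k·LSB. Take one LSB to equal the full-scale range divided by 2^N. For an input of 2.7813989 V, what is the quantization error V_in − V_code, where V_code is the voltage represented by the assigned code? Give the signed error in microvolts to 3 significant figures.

−43.4 µV

V_FS = 15.8 V. LSB = 15.8 V / 2^16 ≈ 241.1 µV.
(2.7813989 − (0)) / LSB = 2.7813989 × 65536/15.8 = 11536.8201. Nearest integer: k = 11537.
V_code = 0 + (11537/65536) × 15.8 = 2.7814422607 V.
Error = V_in − V_code = 2.7813989 − (2.7814422607) = −43.4 µV.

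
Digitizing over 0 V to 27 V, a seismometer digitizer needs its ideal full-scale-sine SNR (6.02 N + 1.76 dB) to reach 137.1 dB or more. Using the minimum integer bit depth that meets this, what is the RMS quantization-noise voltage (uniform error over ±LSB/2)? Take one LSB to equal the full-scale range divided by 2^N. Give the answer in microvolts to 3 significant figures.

Range is 27 V.
N ≥ (137.1 − 1.76)/6.02 = 22.482 → N_min = 23.
LSB = 27 V ÷ 2^23 = 27/8388608 V = 3.2187 µV.
RMS noise = LSB/√12 = 0.929 µV.

0.929 µV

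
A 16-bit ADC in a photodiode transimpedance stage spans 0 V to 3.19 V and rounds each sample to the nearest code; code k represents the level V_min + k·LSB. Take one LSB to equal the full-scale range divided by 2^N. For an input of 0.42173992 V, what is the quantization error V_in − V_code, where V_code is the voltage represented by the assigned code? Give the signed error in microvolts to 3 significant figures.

Span = 3.19 V. LSB = 3.19 V / 2^16 ≈ 48.68 µV.
(V_in − V_min)/LSB = (0.42173992 − (0)) × 65536/3.19 = 8664.3095 → nearest code k = 8664.
V_code = V_min + k × range/2^16 = 0 + 8664 × 3.19/65536 = 0.42172485352 V.
V_in − V_code = 0.42173992 − (0.42172485352) = +15.1 µV.

+15.1 µV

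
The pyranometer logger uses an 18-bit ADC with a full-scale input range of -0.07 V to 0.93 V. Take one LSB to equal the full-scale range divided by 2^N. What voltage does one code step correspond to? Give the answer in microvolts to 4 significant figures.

Range = 0.93 − (-0.07) = 1 V.
Number of codes = 2^18 = 262144.
LSB = 1 V ÷ 2^18 = 1/262144 V = 3.815 µV.

3.815 µV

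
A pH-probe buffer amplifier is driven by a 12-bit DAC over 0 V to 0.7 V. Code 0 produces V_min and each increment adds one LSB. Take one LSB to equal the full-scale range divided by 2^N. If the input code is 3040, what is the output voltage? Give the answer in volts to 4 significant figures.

Span = 0.7 V. LSB = 0.7 V / 2^12.
Output = V_min + (3040/4096) × range = 0 + 0.742188 × 0.7 V
      = 0 + 0.519531 = 0.519531 V.

0.5195 V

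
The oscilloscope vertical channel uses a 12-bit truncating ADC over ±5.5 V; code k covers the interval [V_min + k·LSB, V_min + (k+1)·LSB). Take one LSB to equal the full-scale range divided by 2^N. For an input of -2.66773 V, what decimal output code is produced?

1054

Range = 5.5 − (-5.5) = 11 V. LSB = 11 V / 2^12 ≈ 2.686 mV.
code = ⌊(V_in − V_min)/LSB⌋ = ⌊(V_in − V_min) × 2^12 / range⌋
     = ⌊(-2.66773 − (-5.5)) × 4096 / 11⌋ = ⌊2.83227 × 4096/11⌋
     = ⌊1054.634⌋ = 1054.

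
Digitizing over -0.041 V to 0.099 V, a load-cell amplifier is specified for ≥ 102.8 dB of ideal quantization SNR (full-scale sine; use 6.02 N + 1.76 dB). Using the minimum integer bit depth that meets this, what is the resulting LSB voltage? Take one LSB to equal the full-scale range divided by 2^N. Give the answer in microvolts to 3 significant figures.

Full-scale range = 0.099 V − (-0.041 V) = 0.14 V.
N ≥ (102.8 − 1.76)/6.02 = 16.784 → N_min = 17.
LSB = 0.14 V / 2^17 = 1.07 µV.

1.07 µV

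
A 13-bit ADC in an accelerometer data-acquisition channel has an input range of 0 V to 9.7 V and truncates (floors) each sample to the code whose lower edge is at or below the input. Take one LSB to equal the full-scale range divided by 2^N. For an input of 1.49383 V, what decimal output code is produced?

1261

Full-scale range = 9.7 V. LSB = 9.7 V / 2^13 ≈ 1.184 mV.
code = ⌊(V_in − V_min)/LSB⌋ = ⌊(V_in − V_min) × 2^13 / range⌋
     = ⌊(1.49383 − (0)) × 8192 / 9.7⌋ = ⌊1.49383 × 8192/9.7⌋
     = ⌊1261.593⌋ = 1261.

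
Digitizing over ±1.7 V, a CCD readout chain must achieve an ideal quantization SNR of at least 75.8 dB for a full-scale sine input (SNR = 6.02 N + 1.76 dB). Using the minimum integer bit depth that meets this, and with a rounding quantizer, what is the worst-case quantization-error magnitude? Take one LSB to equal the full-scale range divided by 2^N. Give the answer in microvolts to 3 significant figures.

The full-scale span is 1.7 − (-1.7) = 3.4 V.
Solving 6.02 N ≥ 75.8 − 1.76: N ≥ 12.299. Round up → N = 13.
LSB = 3.4 V / 2^13 = 415.04 µV.
Max error for round-to-nearest is LSB/2 = 208 µV.

208 µV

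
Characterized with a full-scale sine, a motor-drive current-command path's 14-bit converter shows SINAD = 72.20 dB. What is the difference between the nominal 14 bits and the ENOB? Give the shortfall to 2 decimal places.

2.30 bits

ENOB = (SINAD − 1.76)/6.02 = (72.20 − 1.76)/6.02 = 11.7010 bits.
Lost resolution: 14 − 11.7010 = 2.2990 bits.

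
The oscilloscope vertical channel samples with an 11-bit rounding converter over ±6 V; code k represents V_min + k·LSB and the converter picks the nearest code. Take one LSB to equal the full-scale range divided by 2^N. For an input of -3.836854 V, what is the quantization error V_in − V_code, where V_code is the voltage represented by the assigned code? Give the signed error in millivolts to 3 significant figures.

Range = 6 − (-6) = 12 V. LSB = 12 V / 2^11 ≈ 5.859 mV.
(V_in − V_min)/LSB = (-3.836854 − (-6)) × 2048/12 = 369.1769 → nearest code k = 369.
Reconstructed level: -6 + 369 × 12/2048 V = -3.837890625 V.
V_in − V_code = -3.836854 − (-3.837890625) = +1.04 mV.

+1.04 mV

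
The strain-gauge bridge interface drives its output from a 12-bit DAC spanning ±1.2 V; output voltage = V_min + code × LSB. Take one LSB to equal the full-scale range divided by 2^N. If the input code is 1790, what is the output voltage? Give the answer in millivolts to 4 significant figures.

Span: 1.2 V − (-1.2 V) = 2.4 V. LSB = 2.4 V / 2^12.
Output = V_min + (1790/4096) × range = -1.2 + 0.437012 × 2.4 V
      = -1.2 V + 1.04883 V = -0.151172 V.

-151.2 mV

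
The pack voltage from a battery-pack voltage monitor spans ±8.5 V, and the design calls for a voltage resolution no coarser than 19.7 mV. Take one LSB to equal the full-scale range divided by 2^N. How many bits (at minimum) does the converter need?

Full-scale range = 8.5 V − (-8.5 V) = 17 V.
Required number of levels: 17/19.7 mV = 862.94; smallest N with 2^N ≥ that is 10.

10 bits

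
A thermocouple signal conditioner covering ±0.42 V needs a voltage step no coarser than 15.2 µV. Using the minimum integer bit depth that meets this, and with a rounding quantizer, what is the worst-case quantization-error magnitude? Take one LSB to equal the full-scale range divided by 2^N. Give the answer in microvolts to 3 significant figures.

6.41 µV

Full-scale range = 0.42 V − (-0.42 V) = 0.84 V.
Required number of levels: 0.84/15.2 µV = 55263; smallest N with 2^N ≥ that is 16.
LSB = 0.84 V ÷ 2^16 = 0.84/65536 V = 12.817 µV.
|e|_max = LSB/2 = 6.41 µV.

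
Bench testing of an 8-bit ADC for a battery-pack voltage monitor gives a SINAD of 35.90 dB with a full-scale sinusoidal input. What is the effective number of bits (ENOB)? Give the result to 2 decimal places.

Inverting SNR = 6.02 N + 1.76: N_eff = (35.90 − 1.76)/6.02 = 5.6711.

5.67 bits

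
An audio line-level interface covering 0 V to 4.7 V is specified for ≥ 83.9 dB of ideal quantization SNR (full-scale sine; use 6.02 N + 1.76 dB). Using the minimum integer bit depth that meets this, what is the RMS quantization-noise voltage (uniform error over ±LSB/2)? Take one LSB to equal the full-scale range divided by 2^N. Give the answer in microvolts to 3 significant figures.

V_FS = 4.7 V.
N ≥ (83.9 − 1.76)/6.02 = 13.645 → N_min = 14.
One LSB is 4.7 V / 16384 = 286.87 µV.
RMS noise = LSB/√12 = 82.8 µV.

82.8 µV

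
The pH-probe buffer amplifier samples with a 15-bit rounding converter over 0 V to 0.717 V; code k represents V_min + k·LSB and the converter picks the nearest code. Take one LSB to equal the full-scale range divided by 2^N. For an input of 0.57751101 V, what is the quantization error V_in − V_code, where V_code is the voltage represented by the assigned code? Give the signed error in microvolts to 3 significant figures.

Range is 0.717 V. LSB = 0.717 V / 2^15 ≈ 21.88 µV.
(V_in − V_min)/LSB = (0.57751101 − (0)) × 32768/0.717 = 26393.1392 → nearest code k = 26393.
V_code = V_min + k × range/2^15 = 0 + 26393 × 0.717/32768 = 0.57750796509 V.
Error = V_in − V_code = 0.57751101 − (0.57750796509) = +3.04 µV.

+3.04 µV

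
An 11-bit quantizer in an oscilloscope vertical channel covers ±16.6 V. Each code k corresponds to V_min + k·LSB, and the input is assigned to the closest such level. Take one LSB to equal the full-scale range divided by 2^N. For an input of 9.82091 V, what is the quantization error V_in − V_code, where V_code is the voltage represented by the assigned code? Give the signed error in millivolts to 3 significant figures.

−2.92 mV

Span: 16.6 V − (-16.6 V) = 33.2 V. LSB = 33.2 V / 2^11 ≈ 16.21 mV.
(9.82091 − (-16.6)) / LSB = 26.42091 × 2048/33.2 = 1629.8200. Nearest integer: k = 1630.
Reconstructed level: -16.6 + 1630 × 33.2/2048 V = 9.823828125 V.
e = 9.82091 − (9.823828125) = −2.92 mV.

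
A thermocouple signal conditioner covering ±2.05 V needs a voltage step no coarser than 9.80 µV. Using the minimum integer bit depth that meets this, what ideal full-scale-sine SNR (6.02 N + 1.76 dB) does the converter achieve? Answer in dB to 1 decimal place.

Span: 2.05 V − (-2.05 V) = 4.1 V.
4.1 V / 9.80 µV = 418400. Since 2^18 = 262144 and 2^19 = 524288, N = 19.
6.02(19) + 1.76 = 116.14 dB.

116.1 dB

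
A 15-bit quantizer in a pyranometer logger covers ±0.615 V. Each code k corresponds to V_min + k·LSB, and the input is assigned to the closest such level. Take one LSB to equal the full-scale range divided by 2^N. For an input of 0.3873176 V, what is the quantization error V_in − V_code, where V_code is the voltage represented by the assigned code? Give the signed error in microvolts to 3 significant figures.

+14.7 µV

Span: 0.615 V − (-0.615 V) = 1.23 V. LSB = 1.23 V / 2^15 ≈ 37.54 µV.
(V_in − V_min)/LSB = (0.3873176 − (-0.615)) × 32768/1.23 = 26702.3928 → nearest code k = 26702.
V_code = V_min + k × range/2^15 = -0.615 + 26702 × 1.23/32768 = 0.38730285645 V.
Error = V_in − V_code = 0.3873176 − (0.38730285645) = +14.7 µV.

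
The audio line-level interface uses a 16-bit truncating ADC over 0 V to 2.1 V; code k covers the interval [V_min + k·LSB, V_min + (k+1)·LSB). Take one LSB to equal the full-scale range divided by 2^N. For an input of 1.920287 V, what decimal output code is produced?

59927

Range is 2.1 V. LSB = 2.1 V / 2^16 ≈ 32.04 µV.
code = ⌊(V_in − V_min)/LSB⌋ = ⌊(V_in − V_min) × 2^16 / range⌋
     = ⌊(1.920287 − (0)) × 65536 / 2.1⌋ = ⌊1.920287 × 65536/2.1⌋
     = ⌊59927.585⌋ = 59927.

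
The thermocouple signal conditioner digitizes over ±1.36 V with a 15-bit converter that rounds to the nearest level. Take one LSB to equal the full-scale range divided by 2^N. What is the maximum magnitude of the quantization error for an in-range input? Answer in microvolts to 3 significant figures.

Span: 1.36 V − (-1.36 V) = 2.72 V.
Step size = 2.72/32768 V = 83.008 µV.
Worst-case error for round-to-nearest is half an LSB: 41.5 µV.

41.5 µV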